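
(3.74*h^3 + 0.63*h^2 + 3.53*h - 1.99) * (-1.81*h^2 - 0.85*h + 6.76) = -6.7694*h^5 - 4.3193*h^4 + 18.3576*h^3 + 4.8602*h^2 + 25.5543*h - 13.4524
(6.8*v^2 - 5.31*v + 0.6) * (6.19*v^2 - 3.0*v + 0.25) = 42.092*v^4 - 53.2689*v^3 + 21.344*v^2 - 3.1275*v + 0.15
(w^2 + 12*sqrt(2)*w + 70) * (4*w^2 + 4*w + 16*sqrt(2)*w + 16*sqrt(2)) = 4*w^4 + 4*w^3 + 64*sqrt(2)*w^3 + 64*sqrt(2)*w^2 + 664*w^2 + 664*w + 1120*sqrt(2)*w + 1120*sqrt(2)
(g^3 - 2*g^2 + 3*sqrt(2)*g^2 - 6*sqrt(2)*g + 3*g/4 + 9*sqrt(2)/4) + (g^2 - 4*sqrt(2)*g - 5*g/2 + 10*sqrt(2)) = g^3 - g^2 + 3*sqrt(2)*g^2 - 10*sqrt(2)*g - 7*g/4 + 49*sqrt(2)/4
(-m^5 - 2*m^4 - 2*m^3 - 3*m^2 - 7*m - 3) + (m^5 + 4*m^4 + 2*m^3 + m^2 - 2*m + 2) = 2*m^4 - 2*m^2 - 9*m - 1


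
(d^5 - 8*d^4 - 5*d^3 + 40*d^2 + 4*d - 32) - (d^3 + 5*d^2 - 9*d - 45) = d^5 - 8*d^4 - 6*d^3 + 35*d^2 + 13*d + 13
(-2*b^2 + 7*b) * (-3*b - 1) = 6*b^3 - 19*b^2 - 7*b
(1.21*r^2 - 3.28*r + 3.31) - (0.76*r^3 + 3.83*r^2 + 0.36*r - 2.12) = -0.76*r^3 - 2.62*r^2 - 3.64*r + 5.43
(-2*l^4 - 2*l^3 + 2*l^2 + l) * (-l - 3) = 2*l^5 + 8*l^4 + 4*l^3 - 7*l^2 - 3*l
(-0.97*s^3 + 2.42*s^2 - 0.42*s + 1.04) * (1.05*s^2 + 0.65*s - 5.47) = -1.0185*s^5 + 1.9105*s^4 + 6.4379*s^3 - 12.4184*s^2 + 2.9734*s - 5.6888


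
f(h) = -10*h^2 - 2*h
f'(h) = -20*h - 2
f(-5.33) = -273.43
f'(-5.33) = 104.60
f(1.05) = -13.12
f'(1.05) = -23.00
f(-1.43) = -17.59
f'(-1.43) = 26.60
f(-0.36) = -0.58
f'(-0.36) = 5.20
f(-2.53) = -58.95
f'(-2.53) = 48.60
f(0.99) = -11.78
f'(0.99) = -21.80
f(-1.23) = -12.67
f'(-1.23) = 22.60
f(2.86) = -87.52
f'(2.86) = -59.20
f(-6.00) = -348.00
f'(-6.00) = 118.00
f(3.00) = -96.00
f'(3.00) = -62.00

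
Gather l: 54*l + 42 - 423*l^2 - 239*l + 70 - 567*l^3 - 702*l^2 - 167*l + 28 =-567*l^3 - 1125*l^2 - 352*l + 140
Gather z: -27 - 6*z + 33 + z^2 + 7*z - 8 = z^2 + z - 2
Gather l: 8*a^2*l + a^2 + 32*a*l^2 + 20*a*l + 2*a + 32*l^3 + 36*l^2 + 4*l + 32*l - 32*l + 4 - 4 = a^2 + 2*a + 32*l^3 + l^2*(32*a + 36) + l*(8*a^2 + 20*a + 4)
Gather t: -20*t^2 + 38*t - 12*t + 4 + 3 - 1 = -20*t^2 + 26*t + 6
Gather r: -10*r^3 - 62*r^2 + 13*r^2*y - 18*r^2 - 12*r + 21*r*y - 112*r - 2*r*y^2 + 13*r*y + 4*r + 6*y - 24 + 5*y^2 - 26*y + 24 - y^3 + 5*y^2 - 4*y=-10*r^3 + r^2*(13*y - 80) + r*(-2*y^2 + 34*y - 120) - y^3 + 10*y^2 - 24*y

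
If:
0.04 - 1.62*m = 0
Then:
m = 0.02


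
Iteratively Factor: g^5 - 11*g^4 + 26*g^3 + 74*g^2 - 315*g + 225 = (g - 3)*(g^4 - 8*g^3 + 2*g^2 + 80*g - 75) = (g - 5)*(g - 3)*(g^3 - 3*g^2 - 13*g + 15) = (g - 5)*(g - 3)*(g + 3)*(g^2 - 6*g + 5) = (g - 5)^2*(g - 3)*(g + 3)*(g - 1)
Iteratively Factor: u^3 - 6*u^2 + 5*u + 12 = (u + 1)*(u^2 - 7*u + 12) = (u - 3)*(u + 1)*(u - 4)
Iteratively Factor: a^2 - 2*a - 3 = (a - 3)*(a + 1)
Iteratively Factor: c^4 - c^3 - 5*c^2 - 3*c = (c)*(c^3 - c^2 - 5*c - 3) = c*(c - 3)*(c^2 + 2*c + 1) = c*(c - 3)*(c + 1)*(c + 1)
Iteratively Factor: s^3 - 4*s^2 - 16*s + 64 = (s - 4)*(s^2 - 16) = (s - 4)^2*(s + 4)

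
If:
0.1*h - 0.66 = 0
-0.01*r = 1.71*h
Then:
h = 6.60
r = -1128.60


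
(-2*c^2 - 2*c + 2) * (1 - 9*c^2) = 18*c^4 + 18*c^3 - 20*c^2 - 2*c + 2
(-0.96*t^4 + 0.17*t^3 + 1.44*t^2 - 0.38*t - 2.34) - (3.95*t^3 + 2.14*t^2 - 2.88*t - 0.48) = -0.96*t^4 - 3.78*t^3 - 0.7*t^2 + 2.5*t - 1.86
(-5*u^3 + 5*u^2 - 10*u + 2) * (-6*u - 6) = 30*u^4 + 30*u^2 + 48*u - 12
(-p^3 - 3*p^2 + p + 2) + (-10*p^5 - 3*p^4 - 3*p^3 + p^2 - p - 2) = -10*p^5 - 3*p^4 - 4*p^3 - 2*p^2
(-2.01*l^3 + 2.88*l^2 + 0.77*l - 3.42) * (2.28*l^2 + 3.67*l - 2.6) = -4.5828*l^5 - 0.8103*l^4 + 17.5512*l^3 - 12.4597*l^2 - 14.5534*l + 8.892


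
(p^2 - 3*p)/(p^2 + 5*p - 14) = p*(p - 3)/(p^2 + 5*p - 14)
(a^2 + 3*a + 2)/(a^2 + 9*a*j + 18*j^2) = (a^2 + 3*a + 2)/(a^2 + 9*a*j + 18*j^2)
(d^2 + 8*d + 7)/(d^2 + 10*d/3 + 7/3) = 3*(d + 7)/(3*d + 7)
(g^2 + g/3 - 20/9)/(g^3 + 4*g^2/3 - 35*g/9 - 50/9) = (3*g - 4)/(3*g^2 - g - 10)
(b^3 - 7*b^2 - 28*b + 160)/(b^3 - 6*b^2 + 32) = (b^2 - 3*b - 40)/(b^2 - 2*b - 8)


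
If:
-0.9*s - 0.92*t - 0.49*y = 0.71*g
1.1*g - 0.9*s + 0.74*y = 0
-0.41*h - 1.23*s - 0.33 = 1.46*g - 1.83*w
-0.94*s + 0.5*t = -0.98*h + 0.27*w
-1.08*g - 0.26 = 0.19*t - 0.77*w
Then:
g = 0.109515410754293 - 0.956167615955765*y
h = 0.35901906214592 - 0.94243535471305*y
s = 0.133852168699692 - 0.346427086168157*y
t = 0.544199331391233*y - 0.215459666810077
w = 0.438102996000938 - 1.20683526268557*y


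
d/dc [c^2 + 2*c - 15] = 2*c + 2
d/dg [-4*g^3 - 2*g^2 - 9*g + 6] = -12*g^2 - 4*g - 9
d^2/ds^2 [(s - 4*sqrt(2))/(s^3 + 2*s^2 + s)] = 2*(3*s^3 - 24*sqrt(2)*s^2 - 16*sqrt(2)*s - 4*sqrt(2))/(s^3*(s^4 + 4*s^3 + 6*s^2 + 4*s + 1))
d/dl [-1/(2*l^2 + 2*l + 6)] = (l + 1/2)/(l^2 + l + 3)^2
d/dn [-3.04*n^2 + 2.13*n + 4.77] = 2.13 - 6.08*n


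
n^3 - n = n*(n - 1)*(n + 1)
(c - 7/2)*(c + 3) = c^2 - c/2 - 21/2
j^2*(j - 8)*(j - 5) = j^4 - 13*j^3 + 40*j^2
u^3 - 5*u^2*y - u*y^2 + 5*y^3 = (u - 5*y)*(u - y)*(u + y)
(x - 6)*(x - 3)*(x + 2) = x^3 - 7*x^2 + 36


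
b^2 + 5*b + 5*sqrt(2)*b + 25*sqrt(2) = (b + 5)*(b + 5*sqrt(2))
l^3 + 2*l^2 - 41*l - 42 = (l - 6)*(l + 1)*(l + 7)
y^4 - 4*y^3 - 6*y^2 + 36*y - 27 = (y - 3)^2*(y - 1)*(y + 3)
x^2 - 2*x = x*(x - 2)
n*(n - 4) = n^2 - 4*n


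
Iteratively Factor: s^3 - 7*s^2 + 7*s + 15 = (s - 3)*(s^2 - 4*s - 5) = (s - 3)*(s + 1)*(s - 5)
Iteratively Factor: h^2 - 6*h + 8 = (h - 4)*(h - 2)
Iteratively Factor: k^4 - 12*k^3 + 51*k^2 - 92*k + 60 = (k - 2)*(k^3 - 10*k^2 + 31*k - 30) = (k - 2)^2*(k^2 - 8*k + 15) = (k - 3)*(k - 2)^2*(k - 5)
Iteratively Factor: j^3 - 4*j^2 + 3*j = (j)*(j^2 - 4*j + 3) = j*(j - 3)*(j - 1)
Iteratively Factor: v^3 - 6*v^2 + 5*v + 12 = (v - 4)*(v^2 - 2*v - 3) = (v - 4)*(v - 3)*(v + 1)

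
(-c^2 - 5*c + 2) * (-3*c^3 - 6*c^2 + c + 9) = 3*c^5 + 21*c^4 + 23*c^3 - 26*c^2 - 43*c + 18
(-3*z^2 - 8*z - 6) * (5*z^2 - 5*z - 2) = -15*z^4 - 25*z^3 + 16*z^2 + 46*z + 12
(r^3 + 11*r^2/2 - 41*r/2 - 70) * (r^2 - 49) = r^5 + 11*r^4/2 - 139*r^3/2 - 679*r^2/2 + 2009*r/2 + 3430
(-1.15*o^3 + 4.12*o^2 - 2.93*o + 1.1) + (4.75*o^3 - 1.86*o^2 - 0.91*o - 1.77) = 3.6*o^3 + 2.26*o^2 - 3.84*o - 0.67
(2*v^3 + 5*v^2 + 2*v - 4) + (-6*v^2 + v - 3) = 2*v^3 - v^2 + 3*v - 7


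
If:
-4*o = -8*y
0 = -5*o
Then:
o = 0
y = 0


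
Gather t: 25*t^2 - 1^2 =25*t^2 - 1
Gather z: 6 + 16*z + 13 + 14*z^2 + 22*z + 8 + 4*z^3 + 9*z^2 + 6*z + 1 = 4*z^3 + 23*z^2 + 44*z + 28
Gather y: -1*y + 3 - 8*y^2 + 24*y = -8*y^2 + 23*y + 3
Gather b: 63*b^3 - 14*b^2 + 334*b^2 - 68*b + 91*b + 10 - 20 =63*b^3 + 320*b^2 + 23*b - 10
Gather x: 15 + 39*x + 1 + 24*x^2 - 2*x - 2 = 24*x^2 + 37*x + 14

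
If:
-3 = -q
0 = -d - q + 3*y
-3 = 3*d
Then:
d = -1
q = 3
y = 2/3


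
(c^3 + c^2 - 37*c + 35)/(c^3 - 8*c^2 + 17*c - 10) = (c + 7)/(c - 2)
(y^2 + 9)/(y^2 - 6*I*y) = (y^2 + 9)/(y*(y - 6*I))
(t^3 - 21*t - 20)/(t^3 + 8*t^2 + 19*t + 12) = (t - 5)/(t + 3)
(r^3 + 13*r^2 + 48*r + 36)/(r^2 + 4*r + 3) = (r^2 + 12*r + 36)/(r + 3)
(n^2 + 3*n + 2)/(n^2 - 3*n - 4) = (n + 2)/(n - 4)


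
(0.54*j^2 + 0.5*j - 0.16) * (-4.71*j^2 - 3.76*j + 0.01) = -2.5434*j^4 - 4.3854*j^3 - 1.121*j^2 + 0.6066*j - 0.0016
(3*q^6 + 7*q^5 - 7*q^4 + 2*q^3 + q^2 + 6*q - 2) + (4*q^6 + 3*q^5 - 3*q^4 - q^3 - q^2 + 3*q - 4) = 7*q^6 + 10*q^5 - 10*q^4 + q^3 + 9*q - 6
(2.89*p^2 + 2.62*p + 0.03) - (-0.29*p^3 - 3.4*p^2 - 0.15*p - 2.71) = 0.29*p^3 + 6.29*p^2 + 2.77*p + 2.74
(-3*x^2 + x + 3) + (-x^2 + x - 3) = -4*x^2 + 2*x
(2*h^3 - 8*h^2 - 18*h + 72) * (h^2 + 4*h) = 2*h^5 - 50*h^3 + 288*h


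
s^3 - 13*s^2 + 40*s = s*(s - 8)*(s - 5)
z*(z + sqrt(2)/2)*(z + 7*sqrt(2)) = z^3 + 15*sqrt(2)*z^2/2 + 7*z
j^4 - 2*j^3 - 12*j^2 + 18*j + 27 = (j - 3)^2*(j + 1)*(j + 3)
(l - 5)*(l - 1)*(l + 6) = l^3 - 31*l + 30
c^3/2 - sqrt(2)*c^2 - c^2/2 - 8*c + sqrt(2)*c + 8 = (c/2 + sqrt(2))*(c - 1)*(c - 4*sqrt(2))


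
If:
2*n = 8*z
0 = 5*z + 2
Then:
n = -8/5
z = -2/5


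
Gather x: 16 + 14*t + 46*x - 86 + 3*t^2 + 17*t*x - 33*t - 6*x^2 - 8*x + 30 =3*t^2 - 19*t - 6*x^2 + x*(17*t + 38) - 40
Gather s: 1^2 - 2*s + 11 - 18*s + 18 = 30 - 20*s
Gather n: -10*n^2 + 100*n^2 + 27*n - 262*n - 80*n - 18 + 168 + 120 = 90*n^2 - 315*n + 270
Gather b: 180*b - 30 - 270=180*b - 300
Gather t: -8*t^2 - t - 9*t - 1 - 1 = -8*t^2 - 10*t - 2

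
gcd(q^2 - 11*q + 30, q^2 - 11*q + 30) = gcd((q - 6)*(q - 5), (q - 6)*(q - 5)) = q^2 - 11*q + 30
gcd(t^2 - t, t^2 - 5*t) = t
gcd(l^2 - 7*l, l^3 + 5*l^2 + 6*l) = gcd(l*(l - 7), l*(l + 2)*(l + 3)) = l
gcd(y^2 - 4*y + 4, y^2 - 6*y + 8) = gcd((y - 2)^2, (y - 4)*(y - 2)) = y - 2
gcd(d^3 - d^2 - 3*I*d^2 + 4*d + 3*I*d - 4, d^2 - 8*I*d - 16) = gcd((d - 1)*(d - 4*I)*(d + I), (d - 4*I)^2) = d - 4*I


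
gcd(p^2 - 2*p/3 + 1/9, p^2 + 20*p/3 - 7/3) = p - 1/3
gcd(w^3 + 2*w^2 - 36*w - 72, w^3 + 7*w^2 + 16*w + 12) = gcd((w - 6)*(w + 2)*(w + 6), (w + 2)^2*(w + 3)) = w + 2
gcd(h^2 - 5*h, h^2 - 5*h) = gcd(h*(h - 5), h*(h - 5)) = h^2 - 5*h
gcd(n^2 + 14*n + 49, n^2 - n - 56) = n + 7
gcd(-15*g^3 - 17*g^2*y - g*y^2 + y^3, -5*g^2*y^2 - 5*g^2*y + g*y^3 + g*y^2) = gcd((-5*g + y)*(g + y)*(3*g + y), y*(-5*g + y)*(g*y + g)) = -5*g + y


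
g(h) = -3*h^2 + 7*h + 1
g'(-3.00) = 25.00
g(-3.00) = -47.00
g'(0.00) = 7.00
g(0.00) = 1.00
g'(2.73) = -9.38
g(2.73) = -2.25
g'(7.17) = -36.02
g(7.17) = -103.04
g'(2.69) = -9.14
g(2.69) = -1.88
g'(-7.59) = 52.54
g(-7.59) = -224.95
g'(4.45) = -19.70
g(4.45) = -27.26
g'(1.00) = 1.00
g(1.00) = 5.00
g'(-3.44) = 27.64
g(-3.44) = -58.58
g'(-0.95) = 12.70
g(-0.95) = -8.36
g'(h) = 7 - 6*h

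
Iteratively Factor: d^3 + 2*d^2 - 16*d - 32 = (d + 2)*(d^2 - 16) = (d + 2)*(d + 4)*(d - 4)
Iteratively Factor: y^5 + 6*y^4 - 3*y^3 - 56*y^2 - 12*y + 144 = (y - 2)*(y^4 + 8*y^3 + 13*y^2 - 30*y - 72) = (y - 2)*(y + 3)*(y^3 + 5*y^2 - 2*y - 24) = (y - 2)*(y + 3)*(y + 4)*(y^2 + y - 6) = (y - 2)^2*(y + 3)*(y + 4)*(y + 3)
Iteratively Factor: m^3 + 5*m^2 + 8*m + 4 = (m + 2)*(m^2 + 3*m + 2) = (m + 2)^2*(m + 1)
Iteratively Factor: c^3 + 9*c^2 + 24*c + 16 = (c + 4)*(c^2 + 5*c + 4) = (c + 1)*(c + 4)*(c + 4)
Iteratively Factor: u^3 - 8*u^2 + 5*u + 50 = (u + 2)*(u^2 - 10*u + 25) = (u - 5)*(u + 2)*(u - 5)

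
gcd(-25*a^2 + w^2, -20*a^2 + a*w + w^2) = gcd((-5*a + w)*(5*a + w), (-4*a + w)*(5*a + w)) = 5*a + w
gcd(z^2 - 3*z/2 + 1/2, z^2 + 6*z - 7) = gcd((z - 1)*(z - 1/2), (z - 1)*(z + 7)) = z - 1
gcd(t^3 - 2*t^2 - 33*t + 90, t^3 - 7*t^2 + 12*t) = t - 3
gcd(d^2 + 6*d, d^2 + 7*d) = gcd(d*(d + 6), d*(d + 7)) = d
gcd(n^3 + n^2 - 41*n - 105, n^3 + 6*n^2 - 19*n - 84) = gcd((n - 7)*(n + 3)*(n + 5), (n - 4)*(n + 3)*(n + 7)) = n + 3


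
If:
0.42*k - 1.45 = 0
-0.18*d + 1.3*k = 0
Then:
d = 24.93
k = 3.45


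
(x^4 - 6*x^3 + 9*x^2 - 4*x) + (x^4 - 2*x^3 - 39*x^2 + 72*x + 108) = 2*x^4 - 8*x^3 - 30*x^2 + 68*x + 108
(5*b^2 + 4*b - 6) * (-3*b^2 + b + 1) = -15*b^4 - 7*b^3 + 27*b^2 - 2*b - 6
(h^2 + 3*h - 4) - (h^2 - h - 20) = 4*h + 16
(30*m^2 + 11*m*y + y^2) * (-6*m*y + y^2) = -180*m^3*y - 36*m^2*y^2 + 5*m*y^3 + y^4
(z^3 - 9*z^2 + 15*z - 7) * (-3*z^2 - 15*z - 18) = -3*z^5 + 12*z^4 + 72*z^3 - 42*z^2 - 165*z + 126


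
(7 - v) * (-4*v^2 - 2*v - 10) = 4*v^3 - 26*v^2 - 4*v - 70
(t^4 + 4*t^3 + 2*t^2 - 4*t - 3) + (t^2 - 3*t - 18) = t^4 + 4*t^3 + 3*t^2 - 7*t - 21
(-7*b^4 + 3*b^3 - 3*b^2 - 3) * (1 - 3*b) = 21*b^5 - 16*b^4 + 12*b^3 - 3*b^2 + 9*b - 3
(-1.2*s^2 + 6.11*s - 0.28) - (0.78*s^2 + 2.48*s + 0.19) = -1.98*s^2 + 3.63*s - 0.47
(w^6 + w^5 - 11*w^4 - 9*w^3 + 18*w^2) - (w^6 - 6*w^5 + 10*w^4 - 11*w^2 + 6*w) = 7*w^5 - 21*w^4 - 9*w^3 + 29*w^2 - 6*w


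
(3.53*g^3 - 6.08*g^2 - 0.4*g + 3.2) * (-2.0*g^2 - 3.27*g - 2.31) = -7.06*g^5 + 0.616900000000001*g^4 + 12.5273*g^3 + 8.9528*g^2 - 9.54*g - 7.392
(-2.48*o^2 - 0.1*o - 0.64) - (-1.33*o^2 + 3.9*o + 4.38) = -1.15*o^2 - 4.0*o - 5.02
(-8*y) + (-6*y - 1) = -14*y - 1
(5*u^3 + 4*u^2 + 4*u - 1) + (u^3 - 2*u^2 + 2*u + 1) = 6*u^3 + 2*u^2 + 6*u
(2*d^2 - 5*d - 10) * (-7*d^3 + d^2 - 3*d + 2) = -14*d^5 + 37*d^4 + 59*d^3 + 9*d^2 + 20*d - 20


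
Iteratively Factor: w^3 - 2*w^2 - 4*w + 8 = (w + 2)*(w^2 - 4*w + 4) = (w - 2)*(w + 2)*(w - 2)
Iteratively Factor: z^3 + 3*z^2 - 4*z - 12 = (z + 2)*(z^2 + z - 6) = (z - 2)*(z + 2)*(z + 3)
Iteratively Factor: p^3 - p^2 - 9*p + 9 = (p - 3)*(p^2 + 2*p - 3) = (p - 3)*(p - 1)*(p + 3)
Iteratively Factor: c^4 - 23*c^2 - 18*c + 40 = (c - 1)*(c^3 + c^2 - 22*c - 40) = (c - 1)*(c + 4)*(c^2 - 3*c - 10) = (c - 5)*(c - 1)*(c + 4)*(c + 2)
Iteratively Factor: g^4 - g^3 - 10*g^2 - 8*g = (g)*(g^3 - g^2 - 10*g - 8) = g*(g + 1)*(g^2 - 2*g - 8) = g*(g - 4)*(g + 1)*(g + 2)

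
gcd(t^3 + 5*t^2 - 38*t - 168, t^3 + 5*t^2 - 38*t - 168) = t^3 + 5*t^2 - 38*t - 168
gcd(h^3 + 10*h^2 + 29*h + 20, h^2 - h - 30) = h + 5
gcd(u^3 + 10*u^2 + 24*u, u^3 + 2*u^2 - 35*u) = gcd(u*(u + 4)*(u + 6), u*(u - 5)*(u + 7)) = u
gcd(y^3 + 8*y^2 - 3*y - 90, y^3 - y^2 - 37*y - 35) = y + 5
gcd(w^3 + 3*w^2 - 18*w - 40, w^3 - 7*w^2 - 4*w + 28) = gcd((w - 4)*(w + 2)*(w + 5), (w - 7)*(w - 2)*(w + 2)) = w + 2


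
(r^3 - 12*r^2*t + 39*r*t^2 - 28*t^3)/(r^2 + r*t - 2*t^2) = (r^2 - 11*r*t + 28*t^2)/(r + 2*t)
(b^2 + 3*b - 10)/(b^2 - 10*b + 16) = (b + 5)/(b - 8)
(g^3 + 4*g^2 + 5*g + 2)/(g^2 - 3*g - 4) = (g^2 + 3*g + 2)/(g - 4)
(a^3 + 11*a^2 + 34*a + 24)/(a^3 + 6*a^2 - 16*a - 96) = (a + 1)/(a - 4)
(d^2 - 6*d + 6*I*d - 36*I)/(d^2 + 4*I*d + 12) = (d - 6)/(d - 2*I)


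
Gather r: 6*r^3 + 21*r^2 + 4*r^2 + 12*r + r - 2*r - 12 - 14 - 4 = 6*r^3 + 25*r^2 + 11*r - 30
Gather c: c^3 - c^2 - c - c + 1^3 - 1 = c^3 - c^2 - 2*c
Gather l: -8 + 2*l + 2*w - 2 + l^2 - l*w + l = l^2 + l*(3 - w) + 2*w - 10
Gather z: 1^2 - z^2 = 1 - z^2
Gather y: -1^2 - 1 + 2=0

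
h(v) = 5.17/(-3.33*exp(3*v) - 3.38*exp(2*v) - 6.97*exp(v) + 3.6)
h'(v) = 5.17*(9.99*exp(3*v) + 6.76*exp(2*v) + 6.97*exp(v))/(-3.33*exp(3*v) - 3.38*exp(2*v) - 6.97*exp(v) + 3.6)^2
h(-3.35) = 1.54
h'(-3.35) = 0.12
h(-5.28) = 1.45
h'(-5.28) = 0.01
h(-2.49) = 1.73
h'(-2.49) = 0.36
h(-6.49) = 1.44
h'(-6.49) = 0.00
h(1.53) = -0.01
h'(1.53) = 0.03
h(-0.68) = -4.20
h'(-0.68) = 22.38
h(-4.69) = 1.46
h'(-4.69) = 0.03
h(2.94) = -0.00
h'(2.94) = 0.00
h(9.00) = 0.00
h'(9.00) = 0.00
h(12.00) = 0.00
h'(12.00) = 0.00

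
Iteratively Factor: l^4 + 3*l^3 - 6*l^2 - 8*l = (l - 2)*(l^3 + 5*l^2 + 4*l) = l*(l - 2)*(l^2 + 5*l + 4) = l*(l - 2)*(l + 1)*(l + 4)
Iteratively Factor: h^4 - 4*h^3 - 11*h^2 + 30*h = (h)*(h^3 - 4*h^2 - 11*h + 30) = h*(h - 2)*(h^2 - 2*h - 15) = h*(h - 2)*(h + 3)*(h - 5)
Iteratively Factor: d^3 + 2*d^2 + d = (d + 1)*(d^2 + d) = (d + 1)^2*(d)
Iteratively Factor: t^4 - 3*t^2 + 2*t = (t - 1)*(t^3 + t^2 - 2*t) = (t - 1)^2*(t^2 + 2*t) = t*(t - 1)^2*(t + 2)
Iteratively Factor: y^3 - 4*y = (y)*(y^2 - 4) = y*(y + 2)*(y - 2)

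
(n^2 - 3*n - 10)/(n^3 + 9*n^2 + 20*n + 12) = (n - 5)/(n^2 + 7*n + 6)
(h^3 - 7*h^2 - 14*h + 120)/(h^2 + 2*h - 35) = (h^2 - 2*h - 24)/(h + 7)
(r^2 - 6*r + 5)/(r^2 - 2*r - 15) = (r - 1)/(r + 3)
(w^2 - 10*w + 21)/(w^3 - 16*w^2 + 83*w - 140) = (w - 3)/(w^2 - 9*w + 20)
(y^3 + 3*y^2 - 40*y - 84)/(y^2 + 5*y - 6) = (y^3 + 3*y^2 - 40*y - 84)/(y^2 + 5*y - 6)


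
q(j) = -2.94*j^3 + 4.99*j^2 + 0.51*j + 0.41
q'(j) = -8.82*j^2 + 9.98*j + 0.51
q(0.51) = 1.58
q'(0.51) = 3.31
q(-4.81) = 440.58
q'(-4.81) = -251.55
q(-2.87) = 109.55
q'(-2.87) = -100.78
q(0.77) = 2.42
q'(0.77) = 2.97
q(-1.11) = 10.01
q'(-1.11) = -21.43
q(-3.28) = 156.17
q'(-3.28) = -127.11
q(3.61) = -71.03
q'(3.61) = -78.41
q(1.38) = 2.89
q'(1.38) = -2.51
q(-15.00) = 11038.01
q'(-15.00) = -2133.69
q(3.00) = -32.53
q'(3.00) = -48.93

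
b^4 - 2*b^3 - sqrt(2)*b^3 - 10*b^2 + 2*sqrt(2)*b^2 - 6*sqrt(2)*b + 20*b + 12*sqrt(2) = (b - 2)*(b - 3*sqrt(2))*(b + sqrt(2))^2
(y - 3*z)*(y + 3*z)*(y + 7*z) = y^3 + 7*y^2*z - 9*y*z^2 - 63*z^3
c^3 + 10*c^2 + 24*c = c*(c + 4)*(c + 6)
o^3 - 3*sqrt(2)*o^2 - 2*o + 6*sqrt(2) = (o - 3*sqrt(2))*(o - sqrt(2))*(o + sqrt(2))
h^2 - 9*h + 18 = (h - 6)*(h - 3)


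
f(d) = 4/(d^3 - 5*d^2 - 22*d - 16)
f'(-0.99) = 4444.05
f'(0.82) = 0.08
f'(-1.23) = 7.73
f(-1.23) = 2.45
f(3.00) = -0.04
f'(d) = 4*(-3*d^2 + 10*d + 22)/(d^3 - 5*d^2 - 22*d - 16)^2 = 4*(-3*d^2 + 10*d + 22)/(-d^3 + 5*d^2 + 22*d + 16)^2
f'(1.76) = 0.03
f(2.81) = -0.04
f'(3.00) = 0.01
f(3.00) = -0.04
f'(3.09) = 0.01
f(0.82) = -0.11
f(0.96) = -0.10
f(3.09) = -0.04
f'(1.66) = 0.03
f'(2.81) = 0.01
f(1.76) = -0.06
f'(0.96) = 0.07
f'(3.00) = 0.01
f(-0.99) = -44.05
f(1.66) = -0.06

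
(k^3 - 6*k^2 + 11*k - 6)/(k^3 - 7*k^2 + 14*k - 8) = (k - 3)/(k - 4)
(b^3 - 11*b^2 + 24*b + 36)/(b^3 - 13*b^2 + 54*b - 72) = (b^2 - 5*b - 6)/(b^2 - 7*b + 12)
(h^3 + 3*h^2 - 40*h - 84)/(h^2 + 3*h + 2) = (h^2 + h - 42)/(h + 1)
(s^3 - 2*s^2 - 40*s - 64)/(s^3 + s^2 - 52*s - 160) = (s + 2)/(s + 5)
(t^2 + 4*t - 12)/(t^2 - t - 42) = (t - 2)/(t - 7)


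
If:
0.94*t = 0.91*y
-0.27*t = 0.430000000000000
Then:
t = -1.59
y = -1.65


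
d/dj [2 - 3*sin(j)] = -3*cos(j)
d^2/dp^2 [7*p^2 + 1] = 14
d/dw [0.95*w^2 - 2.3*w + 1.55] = 1.9*w - 2.3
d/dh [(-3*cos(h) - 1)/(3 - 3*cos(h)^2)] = (cos(h)^2 + 2*cos(h)/3 + 1)/sin(h)^3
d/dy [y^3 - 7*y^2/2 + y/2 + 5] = 3*y^2 - 7*y + 1/2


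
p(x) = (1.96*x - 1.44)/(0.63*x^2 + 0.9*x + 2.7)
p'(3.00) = 0.01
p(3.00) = 0.40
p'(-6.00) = -0.12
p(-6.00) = -0.66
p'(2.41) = 0.05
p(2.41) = 0.39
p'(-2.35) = -0.27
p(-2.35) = -1.49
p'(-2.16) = -0.23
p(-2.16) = -1.54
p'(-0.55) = 0.91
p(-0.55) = -1.05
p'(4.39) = -0.03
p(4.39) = 0.38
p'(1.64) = 0.18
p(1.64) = 0.30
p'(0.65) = 0.57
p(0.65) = -0.05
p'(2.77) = 0.02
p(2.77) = 0.40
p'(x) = (-1.26*x - 0.9)*(1.96*x - 1.44)/(0.63*x^2 + 0.9*x + 2.7)^2 + 1.96/(0.63*x^2 + 0.9*x + 2.7) = (-1.2348*x^2 + 1.8144*x + 6.588)/(0.3969*x^4 + 1.134*x^3 + 4.212*x^2 + 4.86*x + 7.29)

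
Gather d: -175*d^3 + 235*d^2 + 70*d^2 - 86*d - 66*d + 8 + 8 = -175*d^3 + 305*d^2 - 152*d + 16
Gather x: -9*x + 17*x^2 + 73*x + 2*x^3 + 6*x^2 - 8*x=2*x^3 + 23*x^2 + 56*x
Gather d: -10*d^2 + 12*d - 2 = -10*d^2 + 12*d - 2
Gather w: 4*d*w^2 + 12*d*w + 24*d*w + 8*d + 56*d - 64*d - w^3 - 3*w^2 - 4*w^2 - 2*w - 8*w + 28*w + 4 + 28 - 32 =-w^3 + w^2*(4*d - 7) + w*(36*d + 18)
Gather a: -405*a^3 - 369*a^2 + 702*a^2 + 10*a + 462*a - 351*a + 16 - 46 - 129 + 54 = -405*a^3 + 333*a^2 + 121*a - 105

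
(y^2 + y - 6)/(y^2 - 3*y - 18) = (y - 2)/(y - 6)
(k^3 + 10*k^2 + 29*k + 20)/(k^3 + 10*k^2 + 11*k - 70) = (k^2 + 5*k + 4)/(k^2 + 5*k - 14)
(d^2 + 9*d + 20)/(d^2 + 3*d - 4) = (d + 5)/(d - 1)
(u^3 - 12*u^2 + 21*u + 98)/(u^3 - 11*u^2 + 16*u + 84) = (u - 7)/(u - 6)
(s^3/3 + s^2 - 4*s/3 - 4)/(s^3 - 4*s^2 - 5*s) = (-s^3 - 3*s^2 + 4*s + 12)/(3*s*(-s^2 + 4*s + 5))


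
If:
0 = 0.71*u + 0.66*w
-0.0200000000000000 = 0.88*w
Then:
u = 0.02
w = -0.02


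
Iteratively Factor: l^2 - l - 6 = (l - 3)*(l + 2)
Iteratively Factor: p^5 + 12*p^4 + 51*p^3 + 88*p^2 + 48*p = (p + 3)*(p^4 + 9*p^3 + 24*p^2 + 16*p) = (p + 3)*(p + 4)*(p^3 + 5*p^2 + 4*p) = p*(p + 3)*(p + 4)*(p^2 + 5*p + 4) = p*(p + 1)*(p + 3)*(p + 4)*(p + 4)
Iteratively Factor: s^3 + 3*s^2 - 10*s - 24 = (s - 3)*(s^2 + 6*s + 8) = (s - 3)*(s + 4)*(s + 2)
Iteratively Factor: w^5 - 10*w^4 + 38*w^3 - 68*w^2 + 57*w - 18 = (w - 1)*(w^4 - 9*w^3 + 29*w^2 - 39*w + 18) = (w - 1)^2*(w^3 - 8*w^2 + 21*w - 18) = (w - 3)*(w - 1)^2*(w^2 - 5*w + 6) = (w - 3)^2*(w - 1)^2*(w - 2)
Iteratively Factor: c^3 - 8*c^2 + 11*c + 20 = (c - 4)*(c^2 - 4*c - 5) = (c - 4)*(c + 1)*(c - 5)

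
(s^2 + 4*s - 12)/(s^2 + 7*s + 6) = (s - 2)/(s + 1)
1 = 1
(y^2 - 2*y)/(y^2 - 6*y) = (y - 2)/(y - 6)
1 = 1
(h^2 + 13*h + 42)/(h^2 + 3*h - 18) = (h + 7)/(h - 3)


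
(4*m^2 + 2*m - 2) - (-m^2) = 5*m^2 + 2*m - 2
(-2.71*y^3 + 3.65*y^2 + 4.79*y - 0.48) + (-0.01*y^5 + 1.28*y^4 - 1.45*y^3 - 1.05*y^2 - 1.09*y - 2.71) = -0.01*y^5 + 1.28*y^4 - 4.16*y^3 + 2.6*y^2 + 3.7*y - 3.19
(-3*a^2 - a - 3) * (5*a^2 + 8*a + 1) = -15*a^4 - 29*a^3 - 26*a^2 - 25*a - 3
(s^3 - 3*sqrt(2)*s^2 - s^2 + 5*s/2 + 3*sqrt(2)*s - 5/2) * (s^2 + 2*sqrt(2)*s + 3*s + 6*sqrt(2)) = s^5 - sqrt(2)*s^4 + 2*s^4 - 25*s^3/2 - 2*sqrt(2)*s^3 - 19*s^2 + 8*sqrt(2)*s^2 + 10*sqrt(2)*s + 57*s/2 - 15*sqrt(2)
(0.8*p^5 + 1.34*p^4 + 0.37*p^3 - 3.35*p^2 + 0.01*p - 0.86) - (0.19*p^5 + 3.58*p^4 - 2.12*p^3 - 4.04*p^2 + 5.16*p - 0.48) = 0.61*p^5 - 2.24*p^4 + 2.49*p^3 + 0.69*p^2 - 5.15*p - 0.38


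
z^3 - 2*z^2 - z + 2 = (z - 2)*(z - 1)*(z + 1)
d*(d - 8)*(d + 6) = d^3 - 2*d^2 - 48*d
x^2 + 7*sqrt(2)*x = x*(x + 7*sqrt(2))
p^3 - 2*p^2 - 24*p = p*(p - 6)*(p + 4)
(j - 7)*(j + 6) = j^2 - j - 42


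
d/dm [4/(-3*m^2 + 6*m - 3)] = 8*(m - 1)/(3*(m^2 - 2*m + 1)^2)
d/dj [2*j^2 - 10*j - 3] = 4*j - 10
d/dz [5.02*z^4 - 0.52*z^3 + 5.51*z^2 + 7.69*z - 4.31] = 20.08*z^3 - 1.56*z^2 + 11.02*z + 7.69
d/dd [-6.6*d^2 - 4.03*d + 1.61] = -13.2*d - 4.03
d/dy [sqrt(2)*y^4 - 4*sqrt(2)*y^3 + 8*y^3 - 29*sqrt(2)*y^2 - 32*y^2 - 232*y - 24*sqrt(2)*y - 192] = 4*sqrt(2)*y^3 - 12*sqrt(2)*y^2 + 24*y^2 - 58*sqrt(2)*y - 64*y - 232 - 24*sqrt(2)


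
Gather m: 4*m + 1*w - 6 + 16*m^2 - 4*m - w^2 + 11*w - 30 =16*m^2 - w^2 + 12*w - 36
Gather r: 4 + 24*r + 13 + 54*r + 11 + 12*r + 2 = 90*r + 30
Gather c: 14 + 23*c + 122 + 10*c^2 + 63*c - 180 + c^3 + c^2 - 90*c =c^3 + 11*c^2 - 4*c - 44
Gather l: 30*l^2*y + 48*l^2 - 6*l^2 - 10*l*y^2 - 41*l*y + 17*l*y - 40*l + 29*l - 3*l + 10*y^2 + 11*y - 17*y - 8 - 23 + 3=l^2*(30*y + 42) + l*(-10*y^2 - 24*y - 14) + 10*y^2 - 6*y - 28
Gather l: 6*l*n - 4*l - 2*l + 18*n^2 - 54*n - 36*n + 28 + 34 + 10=l*(6*n - 6) + 18*n^2 - 90*n + 72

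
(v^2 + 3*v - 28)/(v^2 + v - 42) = (v - 4)/(v - 6)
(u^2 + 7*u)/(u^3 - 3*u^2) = (u + 7)/(u*(u - 3))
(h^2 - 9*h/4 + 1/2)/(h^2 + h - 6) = (h - 1/4)/(h + 3)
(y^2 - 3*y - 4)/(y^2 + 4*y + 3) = (y - 4)/(y + 3)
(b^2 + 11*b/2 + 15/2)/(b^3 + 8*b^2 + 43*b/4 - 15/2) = 2*(b + 3)/(2*b^2 + 11*b - 6)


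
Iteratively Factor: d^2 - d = (d)*(d - 1)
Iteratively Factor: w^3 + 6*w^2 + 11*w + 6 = (w + 3)*(w^2 + 3*w + 2) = (w + 2)*(w + 3)*(w + 1)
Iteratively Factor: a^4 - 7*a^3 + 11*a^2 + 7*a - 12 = (a - 3)*(a^3 - 4*a^2 - a + 4) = (a - 3)*(a + 1)*(a^2 - 5*a + 4) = (a - 4)*(a - 3)*(a + 1)*(a - 1)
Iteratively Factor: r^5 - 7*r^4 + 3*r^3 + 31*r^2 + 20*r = (r + 1)*(r^4 - 8*r^3 + 11*r^2 + 20*r) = (r - 5)*(r + 1)*(r^3 - 3*r^2 - 4*r) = (r - 5)*(r - 4)*(r + 1)*(r^2 + r) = (r - 5)*(r - 4)*(r + 1)^2*(r)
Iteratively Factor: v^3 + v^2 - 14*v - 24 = (v + 2)*(v^2 - v - 12) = (v - 4)*(v + 2)*(v + 3)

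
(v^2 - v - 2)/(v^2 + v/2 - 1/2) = 2*(v - 2)/(2*v - 1)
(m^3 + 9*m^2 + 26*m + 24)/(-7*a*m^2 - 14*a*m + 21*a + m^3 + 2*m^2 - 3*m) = (-m^2 - 6*m - 8)/(7*a*m - 7*a - m^2 + m)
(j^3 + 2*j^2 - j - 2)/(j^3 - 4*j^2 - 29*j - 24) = (j^2 + j - 2)/(j^2 - 5*j - 24)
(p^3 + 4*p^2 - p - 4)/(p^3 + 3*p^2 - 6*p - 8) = (p - 1)/(p - 2)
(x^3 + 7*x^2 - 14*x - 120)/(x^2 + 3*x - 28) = (x^2 + 11*x + 30)/(x + 7)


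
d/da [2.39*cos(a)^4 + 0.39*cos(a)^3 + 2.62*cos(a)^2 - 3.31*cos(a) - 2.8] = (-9.56*cos(a)^3 - 1.17*cos(a)^2 - 5.24*cos(a) + 3.31)*sin(a)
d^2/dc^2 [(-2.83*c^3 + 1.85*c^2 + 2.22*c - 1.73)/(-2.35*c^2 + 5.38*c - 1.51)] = (-1.4210854715202e-14*c^5 + 5.6843418860808e-14*c^4 + 72.4417939999999*c^3 - 41.2302239999999*c^2 - 45.252222*c + 43.363772)/(12.977875*c^6 - 89.13315*c^5 + 229.074945*c^4 - 270.266452*c^3 + 147.192837*c^2 - 36.800814*c + 3.442951)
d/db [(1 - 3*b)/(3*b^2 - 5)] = 3*(3*b^2 - 2*b + 5)/(9*b^4 - 30*b^2 + 25)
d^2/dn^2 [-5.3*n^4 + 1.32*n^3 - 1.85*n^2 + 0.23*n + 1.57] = -63.6*n^2 + 7.92*n - 3.7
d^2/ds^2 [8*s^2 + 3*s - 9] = 16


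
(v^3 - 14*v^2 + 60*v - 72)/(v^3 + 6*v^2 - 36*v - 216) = (v^2 - 8*v + 12)/(v^2 + 12*v + 36)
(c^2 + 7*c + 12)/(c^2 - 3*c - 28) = (c + 3)/(c - 7)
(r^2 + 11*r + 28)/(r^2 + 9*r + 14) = (r + 4)/(r + 2)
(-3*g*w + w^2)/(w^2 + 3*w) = (-3*g + w)/(w + 3)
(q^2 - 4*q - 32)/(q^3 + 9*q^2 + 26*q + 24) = (q - 8)/(q^2 + 5*q + 6)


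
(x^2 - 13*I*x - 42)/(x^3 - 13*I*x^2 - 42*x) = 1/x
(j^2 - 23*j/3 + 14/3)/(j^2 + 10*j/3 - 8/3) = (j - 7)/(j + 4)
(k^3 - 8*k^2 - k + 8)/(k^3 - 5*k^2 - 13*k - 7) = (k^2 - 9*k + 8)/(k^2 - 6*k - 7)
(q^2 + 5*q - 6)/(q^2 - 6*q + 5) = (q + 6)/(q - 5)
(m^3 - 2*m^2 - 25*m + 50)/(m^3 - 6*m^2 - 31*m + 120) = (m^2 - 7*m + 10)/(m^2 - 11*m + 24)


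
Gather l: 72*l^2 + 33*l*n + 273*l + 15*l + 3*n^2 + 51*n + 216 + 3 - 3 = 72*l^2 + l*(33*n + 288) + 3*n^2 + 51*n + 216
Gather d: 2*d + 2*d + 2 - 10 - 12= 4*d - 20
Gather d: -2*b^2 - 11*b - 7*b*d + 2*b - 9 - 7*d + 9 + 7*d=-2*b^2 - 7*b*d - 9*b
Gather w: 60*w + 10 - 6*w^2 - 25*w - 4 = -6*w^2 + 35*w + 6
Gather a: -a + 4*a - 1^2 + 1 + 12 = 3*a + 12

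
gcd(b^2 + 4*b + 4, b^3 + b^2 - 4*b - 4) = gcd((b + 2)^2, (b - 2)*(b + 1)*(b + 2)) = b + 2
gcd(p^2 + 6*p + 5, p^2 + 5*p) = p + 5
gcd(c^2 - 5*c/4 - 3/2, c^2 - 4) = c - 2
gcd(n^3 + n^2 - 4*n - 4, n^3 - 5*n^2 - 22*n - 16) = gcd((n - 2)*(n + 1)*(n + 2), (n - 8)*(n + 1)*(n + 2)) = n^2 + 3*n + 2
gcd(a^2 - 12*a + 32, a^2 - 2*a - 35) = 1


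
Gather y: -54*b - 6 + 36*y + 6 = -54*b + 36*y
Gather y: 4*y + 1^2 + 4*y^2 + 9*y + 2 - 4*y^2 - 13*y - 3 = 0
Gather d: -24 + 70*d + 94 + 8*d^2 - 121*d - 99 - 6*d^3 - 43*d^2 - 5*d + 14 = -6*d^3 - 35*d^2 - 56*d - 15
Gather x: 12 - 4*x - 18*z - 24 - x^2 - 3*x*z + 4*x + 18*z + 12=-x^2 - 3*x*z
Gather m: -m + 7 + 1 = 8 - m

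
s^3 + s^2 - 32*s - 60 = (s - 6)*(s + 2)*(s + 5)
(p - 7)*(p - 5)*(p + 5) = p^3 - 7*p^2 - 25*p + 175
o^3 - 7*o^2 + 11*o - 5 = (o - 5)*(o - 1)^2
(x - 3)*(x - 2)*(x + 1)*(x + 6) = x^4 + 2*x^3 - 23*x^2 + 12*x + 36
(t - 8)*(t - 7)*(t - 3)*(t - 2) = t^4 - 20*t^3 + 137*t^2 - 370*t + 336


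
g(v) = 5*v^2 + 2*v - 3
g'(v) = 10*v + 2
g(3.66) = 71.30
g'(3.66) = 38.60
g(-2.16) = 16.01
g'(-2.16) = -19.60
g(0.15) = -2.59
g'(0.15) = 3.50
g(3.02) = 48.64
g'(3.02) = 32.20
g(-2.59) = 25.36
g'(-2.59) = -23.90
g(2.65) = 37.41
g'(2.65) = 28.50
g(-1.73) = 8.50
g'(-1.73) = -15.30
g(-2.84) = 31.65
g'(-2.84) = -26.40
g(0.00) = -3.00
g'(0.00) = 2.00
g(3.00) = 48.00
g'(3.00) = 32.00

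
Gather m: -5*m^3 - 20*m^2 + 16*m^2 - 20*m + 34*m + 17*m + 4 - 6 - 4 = -5*m^3 - 4*m^2 + 31*m - 6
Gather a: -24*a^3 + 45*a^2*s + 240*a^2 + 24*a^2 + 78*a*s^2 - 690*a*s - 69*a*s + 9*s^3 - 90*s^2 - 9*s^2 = -24*a^3 + a^2*(45*s + 264) + a*(78*s^2 - 759*s) + 9*s^3 - 99*s^2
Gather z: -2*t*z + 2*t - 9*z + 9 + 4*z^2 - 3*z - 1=2*t + 4*z^2 + z*(-2*t - 12) + 8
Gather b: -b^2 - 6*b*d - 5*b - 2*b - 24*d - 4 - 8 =-b^2 + b*(-6*d - 7) - 24*d - 12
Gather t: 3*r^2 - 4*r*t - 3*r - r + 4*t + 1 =3*r^2 - 4*r + t*(4 - 4*r) + 1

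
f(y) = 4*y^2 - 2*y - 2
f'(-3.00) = -26.00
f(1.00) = 0.00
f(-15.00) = 928.00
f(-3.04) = 41.05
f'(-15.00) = -122.00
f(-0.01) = -1.98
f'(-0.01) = -2.08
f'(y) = 8*y - 2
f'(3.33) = 24.64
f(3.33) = 35.70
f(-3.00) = 40.00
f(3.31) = 35.20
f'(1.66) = 11.28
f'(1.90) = 13.20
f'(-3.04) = -26.32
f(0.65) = -1.61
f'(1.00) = 6.00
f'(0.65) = 3.20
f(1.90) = 8.64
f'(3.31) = 24.48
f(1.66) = 5.70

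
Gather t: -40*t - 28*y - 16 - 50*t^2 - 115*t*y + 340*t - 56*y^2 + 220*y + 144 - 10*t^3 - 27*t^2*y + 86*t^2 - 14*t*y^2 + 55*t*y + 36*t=-10*t^3 + t^2*(36 - 27*y) + t*(-14*y^2 - 60*y + 336) - 56*y^2 + 192*y + 128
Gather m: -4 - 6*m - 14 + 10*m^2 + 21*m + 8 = 10*m^2 + 15*m - 10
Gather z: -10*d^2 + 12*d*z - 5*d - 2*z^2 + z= -10*d^2 - 5*d - 2*z^2 + z*(12*d + 1)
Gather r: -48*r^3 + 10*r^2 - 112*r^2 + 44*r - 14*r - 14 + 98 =-48*r^3 - 102*r^2 + 30*r + 84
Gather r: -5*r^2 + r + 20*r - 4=-5*r^2 + 21*r - 4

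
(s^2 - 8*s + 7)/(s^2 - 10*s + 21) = (s - 1)/(s - 3)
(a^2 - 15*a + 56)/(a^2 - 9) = (a^2 - 15*a + 56)/(a^2 - 9)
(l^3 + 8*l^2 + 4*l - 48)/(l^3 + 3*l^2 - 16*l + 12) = (l + 4)/(l - 1)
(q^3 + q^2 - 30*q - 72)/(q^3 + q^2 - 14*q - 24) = (q^2 - 2*q - 24)/(q^2 - 2*q - 8)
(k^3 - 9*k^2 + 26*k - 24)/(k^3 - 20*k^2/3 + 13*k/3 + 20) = 3*(k^2 - 6*k + 8)/(3*k^2 - 11*k - 20)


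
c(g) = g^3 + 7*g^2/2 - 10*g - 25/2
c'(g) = 3*g^2 + 7*g - 10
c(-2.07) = 14.33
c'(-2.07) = -11.64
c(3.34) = 30.40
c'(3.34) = 46.85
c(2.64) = 3.89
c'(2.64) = 29.39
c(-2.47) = 18.48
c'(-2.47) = -8.99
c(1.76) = -13.81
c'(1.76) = 11.61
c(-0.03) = -12.20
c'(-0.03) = -10.21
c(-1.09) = 1.26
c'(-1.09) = -14.07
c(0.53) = -16.67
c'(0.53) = -5.45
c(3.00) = 16.00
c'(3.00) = 38.00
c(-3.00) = 22.00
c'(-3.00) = -4.00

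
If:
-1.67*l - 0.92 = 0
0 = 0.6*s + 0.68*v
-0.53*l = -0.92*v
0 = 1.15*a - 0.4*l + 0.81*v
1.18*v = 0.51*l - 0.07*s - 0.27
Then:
No Solution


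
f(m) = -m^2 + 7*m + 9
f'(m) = 7 - 2*m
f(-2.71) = -17.31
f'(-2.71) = 12.42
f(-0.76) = 3.10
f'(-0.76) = 8.52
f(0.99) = 14.95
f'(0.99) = 5.02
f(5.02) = 18.94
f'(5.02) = -3.04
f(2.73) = 20.66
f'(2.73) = 1.54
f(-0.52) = 5.09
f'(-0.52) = 8.04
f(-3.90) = -33.51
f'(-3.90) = 14.80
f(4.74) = 19.71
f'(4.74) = -2.48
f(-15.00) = -321.00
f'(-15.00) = 37.00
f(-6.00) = -69.00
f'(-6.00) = 19.00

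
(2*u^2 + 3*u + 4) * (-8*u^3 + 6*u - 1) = -16*u^5 - 24*u^4 - 20*u^3 + 16*u^2 + 21*u - 4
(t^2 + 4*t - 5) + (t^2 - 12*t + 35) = 2*t^2 - 8*t + 30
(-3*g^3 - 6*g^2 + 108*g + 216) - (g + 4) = -3*g^3 - 6*g^2 + 107*g + 212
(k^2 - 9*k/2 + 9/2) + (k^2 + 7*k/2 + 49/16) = 2*k^2 - k + 121/16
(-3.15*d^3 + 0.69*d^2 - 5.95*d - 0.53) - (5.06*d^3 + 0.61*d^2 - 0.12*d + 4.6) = -8.21*d^3 + 0.08*d^2 - 5.83*d - 5.13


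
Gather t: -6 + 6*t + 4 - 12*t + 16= 14 - 6*t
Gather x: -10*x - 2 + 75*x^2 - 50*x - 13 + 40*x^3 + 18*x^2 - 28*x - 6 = 40*x^3 + 93*x^2 - 88*x - 21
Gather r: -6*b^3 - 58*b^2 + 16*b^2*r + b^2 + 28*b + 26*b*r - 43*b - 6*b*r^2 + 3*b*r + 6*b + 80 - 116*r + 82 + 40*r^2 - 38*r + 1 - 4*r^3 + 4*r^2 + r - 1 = -6*b^3 - 57*b^2 - 9*b - 4*r^3 + r^2*(44 - 6*b) + r*(16*b^2 + 29*b - 153) + 162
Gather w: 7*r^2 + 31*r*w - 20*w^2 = 7*r^2 + 31*r*w - 20*w^2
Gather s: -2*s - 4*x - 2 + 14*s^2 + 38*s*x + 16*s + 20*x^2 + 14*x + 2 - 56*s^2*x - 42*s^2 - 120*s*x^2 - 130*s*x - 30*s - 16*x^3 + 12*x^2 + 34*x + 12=s^2*(-56*x - 28) + s*(-120*x^2 - 92*x - 16) - 16*x^3 + 32*x^2 + 44*x + 12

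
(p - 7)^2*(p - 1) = p^3 - 15*p^2 + 63*p - 49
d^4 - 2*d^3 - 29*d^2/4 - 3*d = d*(d - 4)*(d + 1/2)*(d + 3/2)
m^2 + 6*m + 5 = (m + 1)*(m + 5)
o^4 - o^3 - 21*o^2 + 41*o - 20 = (o - 4)*(o - 1)^2*(o + 5)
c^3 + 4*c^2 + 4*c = c*(c + 2)^2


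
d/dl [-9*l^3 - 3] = -27*l^2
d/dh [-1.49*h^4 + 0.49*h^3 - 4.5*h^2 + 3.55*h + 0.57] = -5.96*h^3 + 1.47*h^2 - 9.0*h + 3.55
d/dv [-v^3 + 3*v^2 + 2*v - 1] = -3*v^2 + 6*v + 2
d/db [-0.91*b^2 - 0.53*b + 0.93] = -1.82*b - 0.53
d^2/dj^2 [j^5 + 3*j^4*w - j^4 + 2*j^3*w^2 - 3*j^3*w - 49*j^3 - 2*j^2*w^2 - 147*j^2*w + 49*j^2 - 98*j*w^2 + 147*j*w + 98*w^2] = 20*j^3 + 36*j^2*w - 12*j^2 + 12*j*w^2 - 18*j*w - 294*j - 4*w^2 - 294*w + 98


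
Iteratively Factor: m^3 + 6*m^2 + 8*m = (m + 4)*(m^2 + 2*m) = m*(m + 4)*(m + 2)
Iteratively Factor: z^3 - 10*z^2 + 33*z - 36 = (z - 4)*(z^2 - 6*z + 9) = (z - 4)*(z - 3)*(z - 3)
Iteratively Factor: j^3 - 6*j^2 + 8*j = (j - 2)*(j^2 - 4*j) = j*(j - 2)*(j - 4)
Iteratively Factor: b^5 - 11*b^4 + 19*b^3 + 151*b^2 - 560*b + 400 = (b - 4)*(b^4 - 7*b^3 - 9*b^2 + 115*b - 100) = (b - 5)*(b - 4)*(b^3 - 2*b^2 - 19*b + 20) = (b - 5)*(b - 4)*(b + 4)*(b^2 - 6*b + 5) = (b - 5)^2*(b - 4)*(b + 4)*(b - 1)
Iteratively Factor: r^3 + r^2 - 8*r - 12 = (r + 2)*(r^2 - r - 6) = (r + 2)^2*(r - 3)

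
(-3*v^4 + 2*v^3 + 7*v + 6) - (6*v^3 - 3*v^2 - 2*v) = -3*v^4 - 4*v^3 + 3*v^2 + 9*v + 6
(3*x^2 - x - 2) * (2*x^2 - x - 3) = 6*x^4 - 5*x^3 - 12*x^2 + 5*x + 6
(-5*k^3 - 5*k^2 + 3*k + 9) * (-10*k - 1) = 50*k^4 + 55*k^3 - 25*k^2 - 93*k - 9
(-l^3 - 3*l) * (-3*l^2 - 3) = 3*l^5 + 12*l^3 + 9*l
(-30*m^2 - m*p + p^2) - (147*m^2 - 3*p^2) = -177*m^2 - m*p + 4*p^2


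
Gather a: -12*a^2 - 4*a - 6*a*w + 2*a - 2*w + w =-12*a^2 + a*(-6*w - 2) - w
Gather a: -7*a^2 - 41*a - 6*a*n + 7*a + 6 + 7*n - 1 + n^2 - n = -7*a^2 + a*(-6*n - 34) + n^2 + 6*n + 5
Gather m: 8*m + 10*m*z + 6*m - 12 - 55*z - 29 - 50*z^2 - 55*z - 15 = m*(10*z + 14) - 50*z^2 - 110*z - 56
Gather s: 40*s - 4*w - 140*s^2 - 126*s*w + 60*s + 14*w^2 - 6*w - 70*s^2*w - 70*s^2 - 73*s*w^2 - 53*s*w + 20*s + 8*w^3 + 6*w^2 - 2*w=s^2*(-70*w - 210) + s*(-73*w^2 - 179*w + 120) + 8*w^3 + 20*w^2 - 12*w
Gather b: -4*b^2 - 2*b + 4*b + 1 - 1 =-4*b^2 + 2*b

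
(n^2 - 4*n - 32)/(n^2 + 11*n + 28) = (n - 8)/(n + 7)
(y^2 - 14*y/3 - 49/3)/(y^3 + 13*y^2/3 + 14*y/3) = (y - 7)/(y*(y + 2))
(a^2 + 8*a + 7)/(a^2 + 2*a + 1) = (a + 7)/(a + 1)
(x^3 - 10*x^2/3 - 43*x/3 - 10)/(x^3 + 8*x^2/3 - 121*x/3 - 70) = (x + 1)/(x + 7)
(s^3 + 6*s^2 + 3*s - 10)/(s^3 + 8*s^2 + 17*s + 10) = (s - 1)/(s + 1)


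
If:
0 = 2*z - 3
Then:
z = 3/2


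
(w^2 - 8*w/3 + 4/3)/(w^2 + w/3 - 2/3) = (w - 2)/(w + 1)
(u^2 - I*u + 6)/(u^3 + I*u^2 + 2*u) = (u - 3*I)/(u*(u - I))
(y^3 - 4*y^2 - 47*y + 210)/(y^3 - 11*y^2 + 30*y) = (y + 7)/y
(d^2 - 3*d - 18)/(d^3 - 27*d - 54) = 1/(d + 3)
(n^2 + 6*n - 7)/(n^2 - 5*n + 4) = (n + 7)/(n - 4)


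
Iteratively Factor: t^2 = (t)*(t)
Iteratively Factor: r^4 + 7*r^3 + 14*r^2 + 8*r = (r + 2)*(r^3 + 5*r^2 + 4*r) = (r + 2)*(r + 4)*(r^2 + r) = (r + 1)*(r + 2)*(r + 4)*(r)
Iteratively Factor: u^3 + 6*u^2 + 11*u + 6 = (u + 3)*(u^2 + 3*u + 2) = (u + 2)*(u + 3)*(u + 1)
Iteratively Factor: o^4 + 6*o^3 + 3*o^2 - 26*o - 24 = (o + 4)*(o^3 + 2*o^2 - 5*o - 6) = (o + 3)*(o + 4)*(o^2 - o - 2) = (o + 1)*(o + 3)*(o + 4)*(o - 2)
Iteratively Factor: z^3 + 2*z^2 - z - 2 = (z + 1)*(z^2 + z - 2) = (z - 1)*(z + 1)*(z + 2)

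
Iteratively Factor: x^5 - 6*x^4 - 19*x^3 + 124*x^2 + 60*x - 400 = (x + 2)*(x^4 - 8*x^3 - 3*x^2 + 130*x - 200) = (x - 5)*(x + 2)*(x^3 - 3*x^2 - 18*x + 40) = (x - 5)*(x - 2)*(x + 2)*(x^2 - x - 20) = (x - 5)*(x - 2)*(x + 2)*(x + 4)*(x - 5)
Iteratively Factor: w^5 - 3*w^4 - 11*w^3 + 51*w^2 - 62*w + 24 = (w - 1)*(w^4 - 2*w^3 - 13*w^2 + 38*w - 24) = (w - 3)*(w - 1)*(w^3 + w^2 - 10*w + 8) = (w - 3)*(w - 1)^2*(w^2 + 2*w - 8) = (w - 3)*(w - 2)*(w - 1)^2*(w + 4)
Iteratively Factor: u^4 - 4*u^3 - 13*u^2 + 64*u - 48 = (u - 4)*(u^3 - 13*u + 12) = (u - 4)*(u - 3)*(u^2 + 3*u - 4) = (u - 4)*(u - 3)*(u - 1)*(u + 4)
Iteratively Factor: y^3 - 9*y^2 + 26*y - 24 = (y - 4)*(y^2 - 5*y + 6) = (y - 4)*(y - 2)*(y - 3)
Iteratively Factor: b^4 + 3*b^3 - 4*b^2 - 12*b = (b)*(b^3 + 3*b^2 - 4*b - 12) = b*(b + 3)*(b^2 - 4) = b*(b - 2)*(b + 3)*(b + 2)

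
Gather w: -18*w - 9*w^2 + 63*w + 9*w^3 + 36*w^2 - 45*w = 9*w^3 + 27*w^2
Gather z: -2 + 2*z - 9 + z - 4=3*z - 15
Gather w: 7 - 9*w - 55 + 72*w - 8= 63*w - 56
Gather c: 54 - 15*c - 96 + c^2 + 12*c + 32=c^2 - 3*c - 10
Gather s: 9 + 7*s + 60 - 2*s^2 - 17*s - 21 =-2*s^2 - 10*s + 48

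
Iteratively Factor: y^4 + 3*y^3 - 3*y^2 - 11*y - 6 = (y + 1)*(y^3 + 2*y^2 - 5*y - 6) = (y + 1)*(y + 3)*(y^2 - y - 2) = (y - 2)*(y + 1)*(y + 3)*(y + 1)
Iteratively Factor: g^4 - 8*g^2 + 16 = (g + 2)*(g^3 - 2*g^2 - 4*g + 8) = (g + 2)^2*(g^2 - 4*g + 4) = (g - 2)*(g + 2)^2*(g - 2)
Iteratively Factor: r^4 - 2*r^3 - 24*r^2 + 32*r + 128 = (r - 4)*(r^3 + 2*r^2 - 16*r - 32) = (r - 4)^2*(r^2 + 6*r + 8) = (r - 4)^2*(r + 2)*(r + 4)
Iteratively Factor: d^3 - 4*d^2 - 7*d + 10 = (d - 1)*(d^2 - 3*d - 10) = (d - 5)*(d - 1)*(d + 2)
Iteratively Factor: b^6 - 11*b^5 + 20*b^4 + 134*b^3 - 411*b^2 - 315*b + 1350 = (b - 5)*(b^5 - 6*b^4 - 10*b^3 + 84*b^2 + 9*b - 270) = (b - 5)*(b - 3)*(b^4 - 3*b^3 - 19*b^2 + 27*b + 90) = (b - 5)*(b - 3)^2*(b^3 - 19*b - 30) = (b - 5)*(b - 3)^2*(b + 2)*(b^2 - 2*b - 15) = (b - 5)^2*(b - 3)^2*(b + 2)*(b + 3)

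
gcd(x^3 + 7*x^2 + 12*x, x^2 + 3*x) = x^2 + 3*x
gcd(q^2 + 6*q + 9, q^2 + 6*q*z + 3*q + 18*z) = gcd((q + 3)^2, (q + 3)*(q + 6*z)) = q + 3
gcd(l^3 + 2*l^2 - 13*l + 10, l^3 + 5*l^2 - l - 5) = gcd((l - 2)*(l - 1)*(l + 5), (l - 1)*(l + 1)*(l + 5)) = l^2 + 4*l - 5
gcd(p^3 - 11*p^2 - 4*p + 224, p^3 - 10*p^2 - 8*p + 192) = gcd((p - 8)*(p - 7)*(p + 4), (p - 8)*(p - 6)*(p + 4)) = p^2 - 4*p - 32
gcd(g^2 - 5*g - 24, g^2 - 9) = g + 3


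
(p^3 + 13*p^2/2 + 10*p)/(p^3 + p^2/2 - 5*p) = (p + 4)/(p - 2)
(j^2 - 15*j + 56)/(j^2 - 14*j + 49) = (j - 8)/(j - 7)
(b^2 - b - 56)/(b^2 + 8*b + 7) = (b - 8)/(b + 1)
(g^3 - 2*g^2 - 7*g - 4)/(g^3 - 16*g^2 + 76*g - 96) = (g^3 - 2*g^2 - 7*g - 4)/(g^3 - 16*g^2 + 76*g - 96)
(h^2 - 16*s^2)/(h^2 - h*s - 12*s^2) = (h + 4*s)/(h + 3*s)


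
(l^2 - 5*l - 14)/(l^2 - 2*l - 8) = (l - 7)/(l - 4)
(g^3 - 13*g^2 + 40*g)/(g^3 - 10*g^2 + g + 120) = g/(g + 3)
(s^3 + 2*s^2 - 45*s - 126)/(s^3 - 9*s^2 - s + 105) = (s + 6)/(s - 5)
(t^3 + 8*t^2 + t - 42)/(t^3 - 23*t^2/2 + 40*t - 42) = 2*(t^2 + 10*t + 21)/(2*t^2 - 19*t + 42)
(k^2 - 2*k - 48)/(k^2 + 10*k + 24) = (k - 8)/(k + 4)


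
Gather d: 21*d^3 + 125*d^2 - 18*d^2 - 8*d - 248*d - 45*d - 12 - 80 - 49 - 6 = 21*d^3 + 107*d^2 - 301*d - 147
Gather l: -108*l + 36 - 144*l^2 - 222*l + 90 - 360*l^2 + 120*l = -504*l^2 - 210*l + 126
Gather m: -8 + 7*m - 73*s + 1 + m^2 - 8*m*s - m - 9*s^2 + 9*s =m^2 + m*(6 - 8*s) - 9*s^2 - 64*s - 7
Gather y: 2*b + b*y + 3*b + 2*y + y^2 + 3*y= 5*b + y^2 + y*(b + 5)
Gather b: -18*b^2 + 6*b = -18*b^2 + 6*b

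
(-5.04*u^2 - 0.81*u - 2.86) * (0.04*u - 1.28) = -0.2016*u^3 + 6.4188*u^2 + 0.9224*u + 3.6608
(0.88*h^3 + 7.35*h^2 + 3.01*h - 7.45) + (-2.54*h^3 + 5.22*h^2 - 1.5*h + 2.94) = -1.66*h^3 + 12.57*h^2 + 1.51*h - 4.51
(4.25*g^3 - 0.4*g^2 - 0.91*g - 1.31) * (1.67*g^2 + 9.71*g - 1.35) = 7.0975*g^5 + 40.5995*g^4 - 11.1412*g^3 - 10.4838*g^2 - 11.4916*g + 1.7685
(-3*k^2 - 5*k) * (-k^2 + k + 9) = 3*k^4 + 2*k^3 - 32*k^2 - 45*k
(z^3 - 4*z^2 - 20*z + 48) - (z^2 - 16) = z^3 - 5*z^2 - 20*z + 64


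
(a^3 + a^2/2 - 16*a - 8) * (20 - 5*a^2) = -5*a^5 - 5*a^4/2 + 100*a^3 + 50*a^2 - 320*a - 160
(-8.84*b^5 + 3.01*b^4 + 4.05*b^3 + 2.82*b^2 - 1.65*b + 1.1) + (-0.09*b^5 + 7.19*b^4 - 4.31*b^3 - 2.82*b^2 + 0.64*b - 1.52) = -8.93*b^5 + 10.2*b^4 - 0.26*b^3 - 1.01*b - 0.42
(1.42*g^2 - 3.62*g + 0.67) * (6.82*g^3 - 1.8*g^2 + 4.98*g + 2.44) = 9.6844*g^5 - 27.2444*g^4 + 18.157*g^3 - 15.7688*g^2 - 5.4962*g + 1.6348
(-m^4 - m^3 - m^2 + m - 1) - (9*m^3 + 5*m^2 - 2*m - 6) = -m^4 - 10*m^3 - 6*m^2 + 3*m + 5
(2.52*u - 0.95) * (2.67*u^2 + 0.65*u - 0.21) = 6.7284*u^3 - 0.8985*u^2 - 1.1467*u + 0.1995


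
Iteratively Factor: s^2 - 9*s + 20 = (s - 5)*(s - 4)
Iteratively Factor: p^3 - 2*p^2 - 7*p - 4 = (p + 1)*(p^2 - 3*p - 4) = (p - 4)*(p + 1)*(p + 1)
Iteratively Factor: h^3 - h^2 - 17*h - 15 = (h + 3)*(h^2 - 4*h - 5) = (h - 5)*(h + 3)*(h + 1)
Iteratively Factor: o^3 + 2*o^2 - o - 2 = (o + 1)*(o^2 + o - 2) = (o - 1)*(o + 1)*(o + 2)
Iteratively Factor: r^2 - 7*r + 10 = (r - 2)*(r - 5)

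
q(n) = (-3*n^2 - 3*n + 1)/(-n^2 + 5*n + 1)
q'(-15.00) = -0.04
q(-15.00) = 2.10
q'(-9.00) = -0.09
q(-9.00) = 1.72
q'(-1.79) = -0.47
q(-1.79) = 0.29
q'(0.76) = -1.20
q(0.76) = -0.71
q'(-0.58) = -2.35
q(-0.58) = -0.77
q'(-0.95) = -0.94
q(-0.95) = -0.25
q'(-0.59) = -2.25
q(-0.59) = -0.75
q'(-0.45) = -4.67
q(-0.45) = -1.20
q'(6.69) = -7.91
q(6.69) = 14.88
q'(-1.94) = -0.44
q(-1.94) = 0.36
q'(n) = (-6*n - 3)/(-n^2 + 5*n + 1) + (2*n - 5)*(-3*n^2 - 3*n + 1)/(-n^2 + 5*n + 1)^2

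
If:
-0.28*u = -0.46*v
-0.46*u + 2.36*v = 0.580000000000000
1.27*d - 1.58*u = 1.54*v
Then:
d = 1.18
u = 0.59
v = 0.36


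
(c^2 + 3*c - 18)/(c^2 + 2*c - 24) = (c - 3)/(c - 4)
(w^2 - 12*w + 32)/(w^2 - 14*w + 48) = (w - 4)/(w - 6)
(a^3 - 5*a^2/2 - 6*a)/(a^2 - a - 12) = a*(2*a + 3)/(2*(a + 3))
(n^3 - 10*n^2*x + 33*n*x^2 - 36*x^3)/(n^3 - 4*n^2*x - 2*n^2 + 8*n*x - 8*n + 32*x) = (n^2 - 6*n*x + 9*x^2)/(n^2 - 2*n - 8)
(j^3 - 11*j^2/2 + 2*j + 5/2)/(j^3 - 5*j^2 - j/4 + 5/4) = 2*(j - 1)/(2*j - 1)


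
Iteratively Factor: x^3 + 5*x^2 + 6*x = (x)*(x^2 + 5*x + 6) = x*(x + 3)*(x + 2)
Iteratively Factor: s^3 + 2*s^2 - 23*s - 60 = (s + 3)*(s^2 - s - 20) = (s + 3)*(s + 4)*(s - 5)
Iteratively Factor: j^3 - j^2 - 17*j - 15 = (j + 3)*(j^2 - 4*j - 5) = (j - 5)*(j + 3)*(j + 1)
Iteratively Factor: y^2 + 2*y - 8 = (y + 4)*(y - 2)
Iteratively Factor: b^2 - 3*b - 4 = (b - 4)*(b + 1)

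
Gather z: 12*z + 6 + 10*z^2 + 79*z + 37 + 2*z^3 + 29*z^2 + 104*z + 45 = 2*z^3 + 39*z^2 + 195*z + 88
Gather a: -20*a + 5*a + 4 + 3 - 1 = 6 - 15*a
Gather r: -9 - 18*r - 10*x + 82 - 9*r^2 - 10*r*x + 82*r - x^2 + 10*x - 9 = -9*r^2 + r*(64 - 10*x) - x^2 + 64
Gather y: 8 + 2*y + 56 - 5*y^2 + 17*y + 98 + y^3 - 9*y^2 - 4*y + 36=y^3 - 14*y^2 + 15*y + 198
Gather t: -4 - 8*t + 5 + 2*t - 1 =-6*t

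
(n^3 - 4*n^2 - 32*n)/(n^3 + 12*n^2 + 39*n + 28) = n*(n - 8)/(n^2 + 8*n + 7)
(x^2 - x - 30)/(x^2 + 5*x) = (x - 6)/x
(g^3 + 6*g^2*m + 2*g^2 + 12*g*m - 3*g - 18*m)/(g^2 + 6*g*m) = g + 2 - 3/g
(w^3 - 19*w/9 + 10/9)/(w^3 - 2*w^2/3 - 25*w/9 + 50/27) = 3*(w - 1)/(3*w - 5)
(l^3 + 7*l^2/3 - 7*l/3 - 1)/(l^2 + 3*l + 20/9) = 3*(3*l^3 + 7*l^2 - 7*l - 3)/(9*l^2 + 27*l + 20)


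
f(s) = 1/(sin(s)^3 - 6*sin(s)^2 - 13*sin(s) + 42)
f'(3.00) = -0.00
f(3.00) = 0.02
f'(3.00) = -0.00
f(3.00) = 0.02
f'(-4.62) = -0.00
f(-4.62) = 0.04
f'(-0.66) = 0.00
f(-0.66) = 0.02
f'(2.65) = -0.01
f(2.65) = 0.03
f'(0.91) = 0.02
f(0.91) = 0.04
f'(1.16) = 0.01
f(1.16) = 0.04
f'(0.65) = 0.01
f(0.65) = 0.03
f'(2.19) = -0.02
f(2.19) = 0.04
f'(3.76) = -0.00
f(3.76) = 0.02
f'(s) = (-3*sin(s)^2*cos(s) + 12*sin(s)*cos(s) + 13*cos(s))/(sin(s)^3 - 6*sin(s)^2 - 13*sin(s) + 42)^2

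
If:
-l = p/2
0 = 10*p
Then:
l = 0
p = 0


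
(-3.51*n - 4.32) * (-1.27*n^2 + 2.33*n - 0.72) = 4.4577*n^3 - 2.6919*n^2 - 7.5384*n + 3.1104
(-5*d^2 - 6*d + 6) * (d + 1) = -5*d^3 - 11*d^2 + 6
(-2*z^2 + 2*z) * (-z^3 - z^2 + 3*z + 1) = 2*z^5 - 8*z^3 + 4*z^2 + 2*z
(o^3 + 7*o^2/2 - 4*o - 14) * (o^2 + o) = o^5 + 9*o^4/2 - o^3/2 - 18*o^2 - 14*o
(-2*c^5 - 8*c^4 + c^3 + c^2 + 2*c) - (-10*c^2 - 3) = -2*c^5 - 8*c^4 + c^3 + 11*c^2 + 2*c + 3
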